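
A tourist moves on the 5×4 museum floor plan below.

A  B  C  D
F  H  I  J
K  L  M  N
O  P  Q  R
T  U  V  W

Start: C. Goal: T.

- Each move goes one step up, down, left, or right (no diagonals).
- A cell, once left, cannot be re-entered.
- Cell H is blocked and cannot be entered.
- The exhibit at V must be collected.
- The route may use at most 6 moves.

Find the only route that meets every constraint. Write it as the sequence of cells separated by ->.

C -> I -> M -> Q -> V -> U -> T

The 6-move cap with required stops at V leaves no slack for detours.
Route from C: down 4 to V, left 2 to T — 6 moves in all.
Check: all required cells visited; 6 ≤ 6 moves.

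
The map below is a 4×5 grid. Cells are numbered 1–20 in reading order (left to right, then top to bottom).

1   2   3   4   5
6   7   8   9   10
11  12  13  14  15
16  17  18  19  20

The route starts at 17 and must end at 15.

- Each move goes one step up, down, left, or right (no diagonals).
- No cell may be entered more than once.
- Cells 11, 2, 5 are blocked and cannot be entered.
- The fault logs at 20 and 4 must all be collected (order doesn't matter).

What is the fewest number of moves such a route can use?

10

Any route passes through 20 and 4 in some order between 17 and 15. Summing Manhattan distances along each leg and taking the cheapest ordering (17 → 4 → 20 → 15) gives a lower bound of 5 + 4 + 1 = 10 moves.
A route of 10 moves achieves this: 17 → 12 → 7 → 8 → 3 → 4 → 9 → 14 → 19 → 20 → 15.
Since 10 matches the lower bound, it is optimal.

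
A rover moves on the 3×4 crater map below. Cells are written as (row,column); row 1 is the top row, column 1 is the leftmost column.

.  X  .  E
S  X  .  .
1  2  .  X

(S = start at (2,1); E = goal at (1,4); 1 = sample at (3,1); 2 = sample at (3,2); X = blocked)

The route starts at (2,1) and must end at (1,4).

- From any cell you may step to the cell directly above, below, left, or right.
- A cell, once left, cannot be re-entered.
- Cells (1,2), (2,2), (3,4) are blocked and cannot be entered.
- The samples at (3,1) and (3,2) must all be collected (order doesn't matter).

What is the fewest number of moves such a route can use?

6

Any route passes through (3,1) and (3,2) in some order between (2,1) and (1,4). Summing Manhattan distances along each leg and taking the cheapest ordering ((2,1) → (3,1) → (3,2) → (1,4)) gives a lower bound of 1 + 1 + 4 = 6 moves.
A route of 6 moves achieves this: (2,1) → (3,1) → (3,2) → (3,3) → (2,3) → (1,3) → (1,4).
Since 6 matches the lower bound, it is optimal.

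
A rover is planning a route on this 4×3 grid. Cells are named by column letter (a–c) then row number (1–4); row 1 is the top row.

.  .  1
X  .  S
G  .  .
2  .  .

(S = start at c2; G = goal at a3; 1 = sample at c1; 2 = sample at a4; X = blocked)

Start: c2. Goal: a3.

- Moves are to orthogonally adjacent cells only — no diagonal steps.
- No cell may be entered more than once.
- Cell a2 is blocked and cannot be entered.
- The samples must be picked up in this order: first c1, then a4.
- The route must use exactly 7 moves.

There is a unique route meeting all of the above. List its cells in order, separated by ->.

c2 -> c1 -> b1 -> b2 -> b3 -> b4 -> a4 -> a3

The waypoints must appear in the order c1, a4, with no cell reused.
Route from c2: up to c1, left to b1, 3× down (reaching b4), left to a4, up to a3 — 7 moves in all.
Check: order respected (1 at step 1, 2 at step 6); 7 moves as required.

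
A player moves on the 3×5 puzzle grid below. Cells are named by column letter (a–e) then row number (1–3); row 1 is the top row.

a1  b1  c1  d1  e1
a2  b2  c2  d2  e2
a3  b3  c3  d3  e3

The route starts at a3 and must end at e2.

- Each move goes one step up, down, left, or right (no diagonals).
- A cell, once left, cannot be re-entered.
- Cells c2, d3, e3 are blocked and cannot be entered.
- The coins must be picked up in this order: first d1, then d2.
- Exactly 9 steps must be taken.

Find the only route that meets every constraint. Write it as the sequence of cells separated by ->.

a3 -> b3 -> b2 -> a2 -> a1 -> b1 -> c1 -> d1 -> d2 -> e2

The waypoints must appear in the order d1, d2, with no cell reused.
Route from a3: right 1 to b3, up 1 to b2, left 1 to a2, up 1 to a1, right 3 to d1, down 1 to d2, right 1 to e2 — 9 moves in all.
Check: order respected (d1 at step 7, d2 at step 8); 9 moves as required.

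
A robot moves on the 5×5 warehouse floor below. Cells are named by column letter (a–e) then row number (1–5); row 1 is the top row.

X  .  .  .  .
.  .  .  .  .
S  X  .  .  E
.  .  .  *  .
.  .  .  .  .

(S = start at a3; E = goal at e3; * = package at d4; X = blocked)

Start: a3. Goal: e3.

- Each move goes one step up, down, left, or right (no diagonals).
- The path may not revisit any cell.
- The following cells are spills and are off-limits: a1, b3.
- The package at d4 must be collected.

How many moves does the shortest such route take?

6

Any route passes through d4 somewhere between a3 and e3. Summing Manhattan distances along the two legs (a3 → d4 → e3) gives a lower bound of 4 + 2 = 6 moves.
A route of 6 moves achieves this: a3 → a4 → b4 → c4 → d4 → d3 → e3.
Since 6 matches the lower bound, it is optimal.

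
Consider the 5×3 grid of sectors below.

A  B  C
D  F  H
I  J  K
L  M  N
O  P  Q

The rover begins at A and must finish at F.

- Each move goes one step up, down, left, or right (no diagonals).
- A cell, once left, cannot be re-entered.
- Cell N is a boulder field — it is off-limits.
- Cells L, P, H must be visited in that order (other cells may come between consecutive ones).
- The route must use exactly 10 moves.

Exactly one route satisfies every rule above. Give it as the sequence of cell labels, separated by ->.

A -> D -> I -> L -> O -> P -> M -> J -> K -> H -> F

The waypoints must appear in the order L, P, H, with no cell reused.
Route from A: 4× down (reaching O), right to P, 2× up (reaching J), right to K, up to H, left to F — 10 moves in all.
Check: order respected (L at step 3, P at step 5, H at step 9); 10 moves as required.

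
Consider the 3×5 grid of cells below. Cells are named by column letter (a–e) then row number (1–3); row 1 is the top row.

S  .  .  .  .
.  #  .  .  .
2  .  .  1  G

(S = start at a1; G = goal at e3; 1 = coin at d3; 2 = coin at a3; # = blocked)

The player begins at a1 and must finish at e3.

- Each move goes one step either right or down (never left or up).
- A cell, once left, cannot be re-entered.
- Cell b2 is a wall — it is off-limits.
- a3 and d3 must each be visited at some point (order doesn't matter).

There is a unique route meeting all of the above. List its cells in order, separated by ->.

a1 -> a2 -> a3 -> b3 -> c3 -> d3 -> e3

Moves only go right or down, so the column and row indices never decrease.
Route from a1: 2× down (reaching a3), 4× right (reaching e3) — 6 moves in all.
Check: all required cells visited.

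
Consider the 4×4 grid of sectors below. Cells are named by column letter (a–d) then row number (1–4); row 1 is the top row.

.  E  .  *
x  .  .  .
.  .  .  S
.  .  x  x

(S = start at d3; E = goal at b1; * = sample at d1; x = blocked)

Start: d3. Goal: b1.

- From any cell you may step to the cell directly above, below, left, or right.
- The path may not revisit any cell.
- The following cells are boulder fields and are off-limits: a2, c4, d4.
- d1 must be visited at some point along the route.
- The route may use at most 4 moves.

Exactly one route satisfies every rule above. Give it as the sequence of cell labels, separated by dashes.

The 4-move cap with required stops at d1 leaves no slack for detours.
Route from d3: 2× up (reaching d1), 2× left (reaching b1) — 4 moves in all.
Check: all required cells visited; 4 ≤ 4 moves.

d3 - d2 - d1 - c1 - b1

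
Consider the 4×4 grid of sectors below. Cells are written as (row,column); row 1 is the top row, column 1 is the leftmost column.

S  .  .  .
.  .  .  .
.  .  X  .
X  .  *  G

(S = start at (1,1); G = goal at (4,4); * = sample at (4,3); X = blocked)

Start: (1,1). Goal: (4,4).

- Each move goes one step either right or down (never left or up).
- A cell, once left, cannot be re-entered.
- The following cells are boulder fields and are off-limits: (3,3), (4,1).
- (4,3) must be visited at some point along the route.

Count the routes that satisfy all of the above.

3

A right/down-only route from (1,1) to (4,4) makes exactly 3 down-moves and 3 right-moves in some order.
With no other constraints that would be C(6,3) = 20 routes.
Split at (4,3) and multiply the segment counts (each segment already excludes blocked cells): (1,1)→(4,3): 3; (4,3)→(4,4): 1; product = 3.
That gives 3 routes.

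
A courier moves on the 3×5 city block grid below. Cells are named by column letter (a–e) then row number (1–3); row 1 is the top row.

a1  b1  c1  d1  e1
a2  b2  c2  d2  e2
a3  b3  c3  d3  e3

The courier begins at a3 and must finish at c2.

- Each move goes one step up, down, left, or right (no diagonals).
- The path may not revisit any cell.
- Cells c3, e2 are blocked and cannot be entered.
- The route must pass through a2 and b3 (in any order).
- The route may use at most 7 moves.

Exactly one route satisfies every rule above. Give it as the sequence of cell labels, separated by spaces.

The 7-move cap with required stops at a2, b3 leaves no slack for detours.
Route from a3: right 1 to b3, up 1 to b2, left 1 to a2, up 1 to a1, right 2 to c1, down 1 to c2 — 7 moves in all.
Check: all required cells visited; 7 ≤ 7 moves.

a3 b3 b2 a2 a1 b1 c1 c2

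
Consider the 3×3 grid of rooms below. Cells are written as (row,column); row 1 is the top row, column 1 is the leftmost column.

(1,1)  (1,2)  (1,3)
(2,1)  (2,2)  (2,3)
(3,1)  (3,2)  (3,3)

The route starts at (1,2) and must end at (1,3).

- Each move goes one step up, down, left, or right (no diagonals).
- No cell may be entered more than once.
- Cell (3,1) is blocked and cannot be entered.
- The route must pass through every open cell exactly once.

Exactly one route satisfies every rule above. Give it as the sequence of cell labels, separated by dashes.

Need to visit all 8 open cells exactly once, starting at (1,2) and ending at (1,3).
Cell (3,3) has only two open neighbours ((2,3) and (3,2)), so the path must pass straight through it: one of those is the cell it's entered from and the other is where it exits.
Route from (1,2): left 1 to (1,1), down 1 to (2,1), right 1 to (2,2), down 1 to (3,2), right 1 to (3,3), up 2 to (1,3) — 7 moves in all.
Check: all 8 open cells covered.

(1,2) - (1,1) - (2,1) - (2,2) - (3,2) - (3,3) - (2,3) - (1,3)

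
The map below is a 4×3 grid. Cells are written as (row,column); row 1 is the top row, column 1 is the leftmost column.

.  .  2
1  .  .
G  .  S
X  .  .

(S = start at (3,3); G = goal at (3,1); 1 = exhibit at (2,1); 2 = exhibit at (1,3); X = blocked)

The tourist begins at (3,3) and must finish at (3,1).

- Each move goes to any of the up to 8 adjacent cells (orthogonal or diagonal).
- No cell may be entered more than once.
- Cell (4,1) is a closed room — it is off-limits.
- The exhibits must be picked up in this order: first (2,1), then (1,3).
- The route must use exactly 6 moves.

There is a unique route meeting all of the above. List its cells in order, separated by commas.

The waypoints must appear in the order (2,1), (1,3), with no cell reused.
Route from (3,3): left to (3,2), up-left to (2,1), up-right to (1,2), right to (1,3), 2× down-left (reaching (3,1)) — 6 moves in all.
Check: order respected (1 at step 2, 2 at step 4); 6 moves as required.

(3,3), (3,2), (2,1), (1,2), (1,3), (2,2), (3,1)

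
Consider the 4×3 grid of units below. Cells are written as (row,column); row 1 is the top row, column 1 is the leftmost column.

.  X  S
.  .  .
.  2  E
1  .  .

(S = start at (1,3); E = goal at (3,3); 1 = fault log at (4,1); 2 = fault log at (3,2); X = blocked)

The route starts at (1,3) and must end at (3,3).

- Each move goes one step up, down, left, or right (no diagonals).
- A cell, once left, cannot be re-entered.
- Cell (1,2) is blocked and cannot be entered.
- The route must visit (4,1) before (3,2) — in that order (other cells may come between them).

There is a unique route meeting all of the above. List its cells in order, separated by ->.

(1,3) -> (2,3) -> (2,2) -> (2,1) -> (3,1) -> (4,1) -> (4,2) -> (3,2) -> (3,3)

The waypoints must appear in the order (4,1), (3,2), with no cell reused.
Route from (1,3): down to (2,3), 2× left (reaching (2,1)), 2× down (reaching (4,1)), right to (4,2), up to (3,2), right to (3,3) — 8 moves in all.
Check: order respected (1 at step 5, 2 at step 7).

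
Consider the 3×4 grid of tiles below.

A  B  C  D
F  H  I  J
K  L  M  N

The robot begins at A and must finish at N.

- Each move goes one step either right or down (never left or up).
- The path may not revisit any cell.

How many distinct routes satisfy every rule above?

10

A right/down-only route from A to N makes exactly 2 down-moves and 3 right-moves in some order.
With no other constraints that would be C(5,2) = 10 routes.
That gives 10 routes.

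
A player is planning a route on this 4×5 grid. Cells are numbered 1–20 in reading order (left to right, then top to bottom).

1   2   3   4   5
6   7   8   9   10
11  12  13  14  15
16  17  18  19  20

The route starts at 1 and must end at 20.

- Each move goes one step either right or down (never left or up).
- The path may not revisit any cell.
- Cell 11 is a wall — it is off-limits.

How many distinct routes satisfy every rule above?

A right/down-only route from 1 to 20 makes exactly 3 down-moves and 4 right-moves in some order.
With no other constraints that would be C(7,3) = 35 routes.
Subtract routes through each blocked cell (inclusion–exclusion for overlaps): − through 11: 5 → 30.
That gives 30 routes.

30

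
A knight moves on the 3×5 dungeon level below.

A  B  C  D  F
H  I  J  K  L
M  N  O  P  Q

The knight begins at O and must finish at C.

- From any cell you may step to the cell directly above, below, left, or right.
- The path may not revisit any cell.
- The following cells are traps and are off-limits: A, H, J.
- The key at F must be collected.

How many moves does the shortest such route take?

6

Any route passes through F somewhere between O and C. Summing Manhattan distances along the two legs (O → F → C) gives a lower bound of 4 + 2 = 6 moves.
A route of 6 moves achieves this: O → P → K → L → F → D → C.
Since 6 matches the lower bound, it is optimal.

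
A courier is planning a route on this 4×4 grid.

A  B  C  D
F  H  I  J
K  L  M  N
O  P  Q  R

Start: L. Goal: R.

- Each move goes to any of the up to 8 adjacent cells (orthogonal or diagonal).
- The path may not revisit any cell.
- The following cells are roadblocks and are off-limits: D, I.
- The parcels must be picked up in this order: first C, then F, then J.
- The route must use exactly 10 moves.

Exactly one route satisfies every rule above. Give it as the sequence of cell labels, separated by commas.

L, H, C, B, F, K, P, M, J, N, R

The waypoints must appear in the order C, F, J, with no cell reused.
Route from L: up 1 to H, up-right 1 to C, left 1 to B, down-left 1 to F, down 1 to K, down-right 1 to P, up-right 2 to J, down 2 to R — 10 moves in all.
Check: order respected (C at step 2, F at step 4, J at step 8); 10 moves as required.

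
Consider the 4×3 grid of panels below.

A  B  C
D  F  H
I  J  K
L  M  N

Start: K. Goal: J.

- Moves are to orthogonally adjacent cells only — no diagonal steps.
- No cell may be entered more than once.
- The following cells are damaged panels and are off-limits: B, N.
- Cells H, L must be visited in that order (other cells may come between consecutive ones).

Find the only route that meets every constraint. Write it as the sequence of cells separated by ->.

K -> H -> F -> D -> I -> L -> M -> J

The waypoints must appear in the order H, L, with no cell reused.
Route from K: up to H, 2× left (reaching D), 2× down (reaching L), right to M, up to J — 7 moves in all.
Check: order respected (H at step 1, L at step 5).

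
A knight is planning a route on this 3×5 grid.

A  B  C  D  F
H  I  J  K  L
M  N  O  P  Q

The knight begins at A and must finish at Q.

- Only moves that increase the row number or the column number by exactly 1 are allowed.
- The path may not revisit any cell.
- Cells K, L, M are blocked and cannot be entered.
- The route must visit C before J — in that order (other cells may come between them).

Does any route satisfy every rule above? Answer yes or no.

One route that works: A → B → C → J → O → P → Q.

yes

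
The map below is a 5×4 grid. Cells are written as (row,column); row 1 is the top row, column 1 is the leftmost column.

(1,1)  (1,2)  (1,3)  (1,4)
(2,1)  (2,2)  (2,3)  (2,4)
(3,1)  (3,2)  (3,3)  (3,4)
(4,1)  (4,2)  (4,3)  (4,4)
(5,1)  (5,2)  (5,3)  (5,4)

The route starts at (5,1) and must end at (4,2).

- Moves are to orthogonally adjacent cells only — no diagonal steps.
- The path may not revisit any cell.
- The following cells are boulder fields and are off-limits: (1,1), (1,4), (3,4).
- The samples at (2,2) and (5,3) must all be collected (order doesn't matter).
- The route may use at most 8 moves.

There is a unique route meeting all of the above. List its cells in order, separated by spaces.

The budget equals the shortest possible length, so every move has to be on a shortest route through the required cells.
Route from (5,1): right 2 to (5,3), up 3 to (2,3), left 1 to (2,2), down 2 to (4,2) — 8 moves in all.
Check: all required cells visited; 8 ≤ 8 moves.

(5,1) (5,2) (5,3) (4,3) (3,3) (2,3) (2,2) (3,2) (4,2)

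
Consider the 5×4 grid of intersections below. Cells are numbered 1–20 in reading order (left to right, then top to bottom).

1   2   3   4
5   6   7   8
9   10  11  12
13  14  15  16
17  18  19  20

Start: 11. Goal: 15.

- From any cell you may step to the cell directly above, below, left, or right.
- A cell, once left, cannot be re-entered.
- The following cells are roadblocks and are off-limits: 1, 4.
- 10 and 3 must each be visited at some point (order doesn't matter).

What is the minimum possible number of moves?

7

Any route passes through 10 and 3 in some order between 11 and 15. Summing Manhattan distances along each leg and taking the cheapest ordering (11 → 10 → 3 → 15) gives a lower bound of 1 + 3 + 3 = 7 moves.
A route of 7 moves achieves this: 11 → 7 → 3 → 2 → 6 → 10 → 14 → 15.
Since 7 matches the lower bound, it is optimal.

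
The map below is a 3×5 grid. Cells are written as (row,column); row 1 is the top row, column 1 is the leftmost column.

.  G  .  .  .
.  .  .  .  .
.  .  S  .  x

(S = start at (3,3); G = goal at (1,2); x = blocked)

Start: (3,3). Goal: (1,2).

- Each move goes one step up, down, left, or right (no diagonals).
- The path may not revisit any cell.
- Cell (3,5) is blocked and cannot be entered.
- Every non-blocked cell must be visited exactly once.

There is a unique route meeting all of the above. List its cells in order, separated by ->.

(3,3) -> (3,4) -> (2,4) -> (2,5) -> (1,5) -> (1,4) -> (1,3) -> (2,3) -> (2,2) -> (3,2) -> (3,1) -> (2,1) -> (1,1) -> (1,2)

Need to visit all 14 open cells exactly once, starting at (3,3) and ending at (1,2).
Cell (1,1) has only two open neighbours ((2,1) and (1,2)), so the path must pass straight through it: one of those is the cell it's entered from and the other is where it exits.
Route from (3,3): right to (3,4), up to (2,4), right to (2,5), up to (1,5), 2× left (reaching (1,3)), down to (2,3), left to (2,2), down to (3,2), left to (3,1), 2× up (reaching (1,1)), right to (1,2) — 13 moves in all.
Check: all 14 open cells covered.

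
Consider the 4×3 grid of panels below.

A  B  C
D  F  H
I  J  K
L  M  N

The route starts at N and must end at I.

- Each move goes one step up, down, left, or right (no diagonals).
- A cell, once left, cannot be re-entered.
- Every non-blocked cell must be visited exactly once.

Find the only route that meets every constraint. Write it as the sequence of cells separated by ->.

Need to visit all 12 open cells exactly once, starting at N and ending at I.
Cell A has only two open neighbours (D and B), so the path must pass straight through it: one of those is the cell it's entered from and the other is where it exits.
Route from N: up 3 to C, left 2 to A, down 1 to D, right 1 to F, down 2 to M, left 1 to L, up 1 to I — 11 moves in all.
Check: all 12 open cells covered.

N -> K -> H -> C -> B -> A -> D -> F -> J -> M -> L -> I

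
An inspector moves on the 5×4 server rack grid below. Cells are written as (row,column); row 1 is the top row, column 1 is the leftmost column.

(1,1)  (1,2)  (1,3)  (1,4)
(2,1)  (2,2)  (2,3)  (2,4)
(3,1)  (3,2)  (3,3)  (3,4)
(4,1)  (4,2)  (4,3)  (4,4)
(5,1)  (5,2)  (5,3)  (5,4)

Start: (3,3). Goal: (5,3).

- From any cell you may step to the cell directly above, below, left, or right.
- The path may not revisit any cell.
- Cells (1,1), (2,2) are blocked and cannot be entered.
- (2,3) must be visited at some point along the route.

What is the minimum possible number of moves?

6

Any route passes through (2,3) somewhere between (3,3) and (5,3). Summing Manhattan distances along the two legs ((3,3) → (2,3) → (5,3)) gives a lower bound of 1 + 3 = 4 moves.
The shortest route satisfying every rule uses 6 moves: (3,3) → (2,3) → (2,4) → (3,4) → (4,4) → (5,4) → (5,3).
The bound of 4 isn't tight here; checking systematically, no route of length 4 through 5 satisfies every constraint, so 6 is the minimum.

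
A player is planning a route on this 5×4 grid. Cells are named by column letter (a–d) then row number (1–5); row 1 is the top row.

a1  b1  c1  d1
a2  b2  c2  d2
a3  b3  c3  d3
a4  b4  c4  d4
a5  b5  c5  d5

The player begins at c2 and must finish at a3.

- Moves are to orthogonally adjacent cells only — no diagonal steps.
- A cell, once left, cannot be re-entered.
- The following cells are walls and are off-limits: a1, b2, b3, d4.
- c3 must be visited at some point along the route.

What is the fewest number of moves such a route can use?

5

Any route passes through c3 somewhere between c2 and a3. Summing Manhattan distances along the two legs (c2 → c3 → a3) gives a lower bound of 1 + 2 = 3 moves.
That bound ignores the blocked cells. Measuring each leg by the fewest moves that actually steer around them (c2→c3: 1; c3→a3: 4) raises the lower bound to 5.
A route of 5 moves exists: c2 → c3 → c4 → b4 → a4 → a3.
Since 5 matches that lower bound, it is optimal.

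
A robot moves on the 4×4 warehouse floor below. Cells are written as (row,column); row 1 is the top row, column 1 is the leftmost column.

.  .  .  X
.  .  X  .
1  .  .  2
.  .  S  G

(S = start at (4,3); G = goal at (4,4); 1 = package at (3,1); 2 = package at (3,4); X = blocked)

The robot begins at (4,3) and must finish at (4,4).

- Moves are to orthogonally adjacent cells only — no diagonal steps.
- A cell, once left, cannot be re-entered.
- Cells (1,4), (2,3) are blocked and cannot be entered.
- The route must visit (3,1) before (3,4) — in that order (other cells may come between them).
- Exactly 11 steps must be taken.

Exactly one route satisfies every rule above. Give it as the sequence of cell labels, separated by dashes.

(4,3) - (4,2) - (4,1) - (3,1) - (2,1) - (1,1) - (1,2) - (2,2) - (3,2) - (3,3) - (3,4) - (4,4)

The waypoints must appear in the order (3,1), (3,4), with no cell reused.
Route from (4,3): left 2 to (4,1), up 3 to (1,1), right 1 to (1,2), down 2 to (3,2), right 2 to (3,4), down 1 to (4,4) — 11 moves in all.
Check: order respected (1 at step 3, 2 at step 10); 11 moves as required.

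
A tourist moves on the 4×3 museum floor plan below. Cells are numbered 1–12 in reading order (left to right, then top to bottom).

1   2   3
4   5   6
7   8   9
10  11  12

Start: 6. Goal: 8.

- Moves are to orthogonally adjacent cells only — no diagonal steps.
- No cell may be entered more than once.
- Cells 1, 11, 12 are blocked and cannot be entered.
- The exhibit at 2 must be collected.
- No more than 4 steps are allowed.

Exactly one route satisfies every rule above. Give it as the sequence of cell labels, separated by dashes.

6 - 3 - 2 - 5 - 8

The budget equals the shortest possible length, so every move has to be on a shortest route through the required cells.
Route from 6: up 1 to 3, left 1 to 2, down 2 to 8 — 4 moves in all.
Check: all required cells visited; 4 ≤ 4 moves.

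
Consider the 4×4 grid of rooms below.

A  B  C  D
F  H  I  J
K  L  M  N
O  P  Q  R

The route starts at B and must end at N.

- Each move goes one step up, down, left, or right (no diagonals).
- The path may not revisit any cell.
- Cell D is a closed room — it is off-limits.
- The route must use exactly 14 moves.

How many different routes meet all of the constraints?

Need simple routes of exactly 14 moves from B to N (Manhattan distance 4, so 5 moves are spent on a detour and 5 undoing it).
No route satisfies every constraint, so the count is 0.

0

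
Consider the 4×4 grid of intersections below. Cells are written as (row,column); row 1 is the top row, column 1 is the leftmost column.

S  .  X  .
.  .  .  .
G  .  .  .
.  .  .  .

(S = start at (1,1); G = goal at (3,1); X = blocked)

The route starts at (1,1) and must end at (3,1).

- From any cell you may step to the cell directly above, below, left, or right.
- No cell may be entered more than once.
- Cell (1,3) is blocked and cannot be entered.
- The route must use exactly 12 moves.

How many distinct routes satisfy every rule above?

4

Need simple routes of exactly 12 moves from (1,1) to (3,1) (Manhattan distance 2, so 5 moves are spent on a detour and 5 undoing it).
Enumerating: (1,1) (2,1) (2,2) (3,2) (3,3) (2,3) (2,4) (3,4) (4,4) (4,3) (4,2) (4,1) (3,1) | (1,1) (2,1) (2,2) (2,3) (2,4) (3,4) (4,4) (4,3) (3,3) (3,2) (4,2) (4,1) (3,1) | (1,1) (1,2) (2,2) (3,2) (3,3) (2,3) (2,4) (3,4) (4,4) (4,3) (4,2) (4,1) (3,1) | (1,1) (1,2) (2,2) (2,3) (2,4) (3,4) (4,4) (4,3) (3,3) (3,2) (4,2) (4,1) (3,1).
That gives 4 routes.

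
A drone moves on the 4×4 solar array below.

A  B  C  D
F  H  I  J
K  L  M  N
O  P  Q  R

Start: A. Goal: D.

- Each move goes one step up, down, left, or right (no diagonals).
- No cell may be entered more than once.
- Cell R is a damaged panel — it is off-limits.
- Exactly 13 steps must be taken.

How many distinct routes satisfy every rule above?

14

Need simple routes of exactly 13 moves from A to D (Manhattan distance 3, so 5 moves are spent on a detour and 5 undoing it).
Branch systematically from the start, pruning whenever the remaining move budget drops below the Manhattan distance to D or differs from it in parity. Grouping the completions by first move — via F: 6; via B: 8 — and summing: 6 + 8 = 14.
That gives 14 routes.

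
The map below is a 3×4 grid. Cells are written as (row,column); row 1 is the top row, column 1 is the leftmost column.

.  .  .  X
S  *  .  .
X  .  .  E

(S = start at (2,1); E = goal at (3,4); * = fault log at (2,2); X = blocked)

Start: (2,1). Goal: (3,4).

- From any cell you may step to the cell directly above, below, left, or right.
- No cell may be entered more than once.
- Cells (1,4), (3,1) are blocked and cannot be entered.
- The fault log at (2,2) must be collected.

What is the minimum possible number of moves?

Any route passes through (2,2) somewhere between (2,1) and (3,4). Summing Manhattan distances along the two legs ((2,1) → (2,2) → (3,4)) gives a lower bound of 1 + 3 = 4 moves.
A route of 4 moves achieves this: (2,1) → (2,2) → (3,2) → (3,3) → (3,4).
Since 4 matches the lower bound, it is optimal.

4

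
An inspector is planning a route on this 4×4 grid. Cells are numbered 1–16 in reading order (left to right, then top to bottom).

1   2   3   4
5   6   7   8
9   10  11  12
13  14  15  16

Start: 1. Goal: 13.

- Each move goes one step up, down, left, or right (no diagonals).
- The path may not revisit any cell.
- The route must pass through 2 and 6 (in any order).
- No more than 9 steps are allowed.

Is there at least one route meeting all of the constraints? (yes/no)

yes

One route that works: 1 → 2 → 6 → 10 → 14 → 13.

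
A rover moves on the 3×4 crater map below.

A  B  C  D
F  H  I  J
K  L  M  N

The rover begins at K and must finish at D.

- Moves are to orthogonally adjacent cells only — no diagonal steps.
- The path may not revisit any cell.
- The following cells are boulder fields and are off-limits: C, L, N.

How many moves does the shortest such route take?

5

The Manhattan distance from K to D is |3−1| + |1−4| = 5, so at least 5 moves are needed.
A route of 5 moves achieves this: K → F → H → I → J → D.
Since 5 matches the lower bound, it is optimal.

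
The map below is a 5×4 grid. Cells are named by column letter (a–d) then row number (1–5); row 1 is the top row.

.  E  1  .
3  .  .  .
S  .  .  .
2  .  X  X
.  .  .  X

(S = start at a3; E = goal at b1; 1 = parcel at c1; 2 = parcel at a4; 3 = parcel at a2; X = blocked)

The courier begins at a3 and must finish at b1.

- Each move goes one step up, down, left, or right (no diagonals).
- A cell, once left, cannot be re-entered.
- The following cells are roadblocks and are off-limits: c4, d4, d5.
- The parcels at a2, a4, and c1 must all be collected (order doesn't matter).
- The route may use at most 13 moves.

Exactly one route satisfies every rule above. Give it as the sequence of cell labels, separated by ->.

The budget equals the shortest possible length, so every move has to be on a shortest route through the required cells.
Route from a3: down to a4, right to b4, up to b3, 2× right (reaching d3), 2× up (reaching d1), left to c1, down to c2, 2× left (reaching a2), up to a1, right to b1 — 13 moves in all.
Check: all required cells visited; 13 ≤ 13 moves.

a3 -> a4 -> b4 -> b3 -> c3 -> d3 -> d2 -> d1 -> c1 -> c2 -> b2 -> a2 -> a1 -> b1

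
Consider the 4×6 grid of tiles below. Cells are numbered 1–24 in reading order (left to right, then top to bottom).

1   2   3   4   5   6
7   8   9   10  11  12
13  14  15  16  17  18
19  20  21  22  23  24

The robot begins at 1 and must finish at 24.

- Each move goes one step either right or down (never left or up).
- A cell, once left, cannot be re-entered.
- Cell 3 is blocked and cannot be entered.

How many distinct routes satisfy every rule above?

36

A right/down-only route from 1 to 24 makes exactly 3 down-moves and 5 right-moves in some order.
With no other constraints that would be C(8,3) = 56 routes.
Subtract routes through each blocked cell (inclusion–exclusion for overlaps): − through 3: 20 → 36.
That gives 36 routes.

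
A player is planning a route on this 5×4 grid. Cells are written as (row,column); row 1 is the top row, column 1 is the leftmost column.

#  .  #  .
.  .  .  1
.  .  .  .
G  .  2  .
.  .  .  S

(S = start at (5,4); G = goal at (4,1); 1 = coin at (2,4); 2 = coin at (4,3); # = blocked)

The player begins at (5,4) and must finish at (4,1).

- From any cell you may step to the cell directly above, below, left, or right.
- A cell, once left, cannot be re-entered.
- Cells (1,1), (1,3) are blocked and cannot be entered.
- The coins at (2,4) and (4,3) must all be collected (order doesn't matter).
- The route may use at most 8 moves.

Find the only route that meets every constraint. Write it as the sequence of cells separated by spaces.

(5,4) (4,4) (3,4) (2,4) (2,3) (3,3) (4,3) (4,2) (4,1)

The budget equals the shortest possible length, so every move has to be on a shortest route through the required cells.
Route from (5,4): up 3 to (2,4), left 1 to (2,3), down 2 to (4,3), left 2 to (4,1) — 8 moves in all.
Check: all required cells visited; 8 ≤ 8 moves.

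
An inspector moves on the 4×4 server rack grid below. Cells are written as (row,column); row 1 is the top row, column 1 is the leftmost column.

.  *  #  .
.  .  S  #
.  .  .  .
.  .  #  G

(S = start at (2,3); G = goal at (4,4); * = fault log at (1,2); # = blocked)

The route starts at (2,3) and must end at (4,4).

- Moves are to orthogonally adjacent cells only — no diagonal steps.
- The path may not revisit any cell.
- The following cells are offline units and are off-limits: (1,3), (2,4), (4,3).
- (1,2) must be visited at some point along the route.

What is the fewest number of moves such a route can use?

9

Any route passes through (1,2) somewhere between (2,3) and (4,4). Summing Manhattan distances along the two legs ((2,3) → (1,2) → (4,4)) gives a lower bound of 2 + 5 = 7 moves.
The shortest route satisfying every rule uses 9 moves: (2,3) → (2,2) → (1,2) → (1,1) → (2,1) → (3,1) → (3,2) → (3,3) → (3,4) → (4,4).
The bound of 7 isn't tight here; checking systematically, no route of length 7 through 8 satisfies every constraint, so 9 is the minimum.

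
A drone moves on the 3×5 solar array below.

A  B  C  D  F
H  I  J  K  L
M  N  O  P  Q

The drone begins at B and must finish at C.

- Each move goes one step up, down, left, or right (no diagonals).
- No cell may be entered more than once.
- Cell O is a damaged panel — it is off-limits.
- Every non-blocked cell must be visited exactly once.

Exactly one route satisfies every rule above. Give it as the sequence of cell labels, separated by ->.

Need to visit all 14 open cells exactly once, starting at B and ending at C.
Route from B: left 1 to A, down 2 to M, right 1 to N, up 1 to I, right 2 to K, down 1 to P, right 1 to Q, up 2 to F, left 2 to C — 13 moves in all.
Check: all 14 open cells covered.

B -> A -> H -> M -> N -> I -> J -> K -> P -> Q -> L -> F -> D -> C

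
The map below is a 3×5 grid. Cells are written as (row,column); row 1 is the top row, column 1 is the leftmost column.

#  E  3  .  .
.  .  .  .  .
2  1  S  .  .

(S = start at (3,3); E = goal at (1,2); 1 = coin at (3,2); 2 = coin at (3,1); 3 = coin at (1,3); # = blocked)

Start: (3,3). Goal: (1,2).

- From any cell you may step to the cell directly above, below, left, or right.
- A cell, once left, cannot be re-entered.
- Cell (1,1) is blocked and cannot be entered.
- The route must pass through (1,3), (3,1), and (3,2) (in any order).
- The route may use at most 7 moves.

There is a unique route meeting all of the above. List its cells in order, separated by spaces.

The 7-move cap with required stops at (1,3), (3,1), (3,2) leaves no slack for detours.
Route from (3,3): left 2 to (3,1), up 1 to (2,1), right 2 to (2,3), up 1 to (1,3), left 1 to (1,2) — 7 moves in all.
Check: all required cells visited; 7 ≤ 7 moves.

(3,3) (3,2) (3,1) (2,1) (2,2) (2,3) (1,3) (1,2)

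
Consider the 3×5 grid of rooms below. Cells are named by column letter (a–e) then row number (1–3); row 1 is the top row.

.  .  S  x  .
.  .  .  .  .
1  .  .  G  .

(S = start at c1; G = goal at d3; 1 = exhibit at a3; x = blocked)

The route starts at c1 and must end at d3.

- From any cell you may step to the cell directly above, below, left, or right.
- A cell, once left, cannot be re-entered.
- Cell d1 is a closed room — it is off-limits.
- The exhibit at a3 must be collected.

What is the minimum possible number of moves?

7

Any route passes through a3 somewhere between c1 and d3. Summing Manhattan distances along the two legs (c1 → a3 → d3) gives a lower bound of 4 + 3 = 7 moves.
A route of 7 moves achieves this: c1 → c2 → b2 → a2 → a3 → b3 → c3 → d3.
Since 7 matches the lower bound, it is optimal.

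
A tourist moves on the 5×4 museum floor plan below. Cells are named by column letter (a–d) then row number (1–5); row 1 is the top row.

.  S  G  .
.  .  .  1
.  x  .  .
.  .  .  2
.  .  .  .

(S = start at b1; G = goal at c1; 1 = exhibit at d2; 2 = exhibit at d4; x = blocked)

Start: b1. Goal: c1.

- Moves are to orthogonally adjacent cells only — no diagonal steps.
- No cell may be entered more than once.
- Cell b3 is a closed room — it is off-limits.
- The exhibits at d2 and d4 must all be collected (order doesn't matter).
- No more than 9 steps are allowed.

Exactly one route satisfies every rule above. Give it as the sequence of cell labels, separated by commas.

b1, b2, c2, c3, c4, d4, d3, d2, d1, c1

The budget equals the shortest possible length, so every move has to be on a shortest route through the required cells.
Route from b1: down to b2, right to c2, 2× down (reaching c4), right to d4, 3× up (reaching d1), left to c1 — 9 moves in all.
Check: all required cells visited; 9 ≤ 9 moves.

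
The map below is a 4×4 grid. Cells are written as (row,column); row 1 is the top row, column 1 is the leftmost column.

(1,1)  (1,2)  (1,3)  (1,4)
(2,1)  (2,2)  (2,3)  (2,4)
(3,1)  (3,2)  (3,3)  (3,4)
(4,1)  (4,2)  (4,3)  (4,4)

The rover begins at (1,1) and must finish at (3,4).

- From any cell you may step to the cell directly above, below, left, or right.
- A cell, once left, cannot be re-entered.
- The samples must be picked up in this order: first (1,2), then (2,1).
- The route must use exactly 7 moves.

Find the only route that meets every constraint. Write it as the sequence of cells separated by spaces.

(1,1) (1,2) (2,2) (2,1) (3,1) (3,2) (3,3) (3,4)

The waypoints must appear in the order (1,2), (2,1), with no cell reused.
Route from (1,1): right 1 to (1,2), down 1 to (2,2), left 1 to (2,1), down 1 to (3,1), right 3 to (3,4) — 7 moves in all.
Check: order respected ((1,2) at step 1, (2,1) at step 3); 7 moves as required.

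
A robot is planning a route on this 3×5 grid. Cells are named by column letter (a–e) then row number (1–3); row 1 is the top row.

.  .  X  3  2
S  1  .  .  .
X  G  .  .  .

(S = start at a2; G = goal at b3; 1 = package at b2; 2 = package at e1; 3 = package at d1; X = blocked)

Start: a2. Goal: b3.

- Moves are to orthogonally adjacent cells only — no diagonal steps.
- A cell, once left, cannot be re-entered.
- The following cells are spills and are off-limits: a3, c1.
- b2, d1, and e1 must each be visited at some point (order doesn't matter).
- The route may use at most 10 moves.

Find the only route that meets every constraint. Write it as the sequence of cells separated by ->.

a2 -> b2 -> c2 -> d2 -> d1 -> e1 -> e2 -> e3 -> d3 -> c3 -> b3

The budget equals the shortest possible length, so every move has to be on a shortest route through the required cells.
Route from a2: 3× right (reaching d2), up to d1, right to e1, 2× down (reaching e3), 3× left (reaching b3) — 10 moves in all.
Check: all required cells visited; 10 ≤ 10 moves.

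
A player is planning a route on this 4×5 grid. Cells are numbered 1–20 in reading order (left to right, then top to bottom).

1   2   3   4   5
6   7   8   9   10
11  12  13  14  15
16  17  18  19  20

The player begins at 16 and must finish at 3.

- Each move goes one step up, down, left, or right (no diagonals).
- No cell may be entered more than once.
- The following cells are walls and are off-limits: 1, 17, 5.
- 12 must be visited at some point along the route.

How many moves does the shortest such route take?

Any route passes through 12 somewhere between 16 and 3. Summing Manhattan distances along the two legs (16 → 12 → 3) gives a lower bound of 2 + 3 = 5 moves.
A route of 5 moves achieves this: 16 → 11 → 12 → 7 → 2 → 3.
Since 5 matches the lower bound, it is optimal.

5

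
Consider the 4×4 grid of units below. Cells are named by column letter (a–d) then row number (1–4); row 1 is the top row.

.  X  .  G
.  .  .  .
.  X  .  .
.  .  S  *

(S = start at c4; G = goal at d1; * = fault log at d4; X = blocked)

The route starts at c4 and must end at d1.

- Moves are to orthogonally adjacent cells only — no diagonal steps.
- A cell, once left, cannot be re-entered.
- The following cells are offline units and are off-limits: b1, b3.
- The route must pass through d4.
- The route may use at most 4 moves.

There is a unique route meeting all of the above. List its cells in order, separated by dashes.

c4 - d4 - d3 - d2 - d1

The budget equals the shortest possible length, so every move has to be on a shortest route through the required cells.
Route from c4: right to d4, 3× up (reaching d1) — 4 moves in all.
Check: all required cells visited; 4 ≤ 4 moves.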